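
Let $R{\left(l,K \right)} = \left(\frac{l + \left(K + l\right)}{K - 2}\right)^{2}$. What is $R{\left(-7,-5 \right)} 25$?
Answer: $\frac{9025}{49} \approx 184.18$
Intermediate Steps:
$R{\left(l,K \right)} = \frac{\left(K + 2 l\right)^{2}}{\left(-2 + K\right)^{2}}$ ($R{\left(l,K \right)} = \left(\frac{K + 2 l}{-2 + K}\right)^{2} = \frac{\left(K + 2 l\right)^{2}}{\left(-2 + K\right)^{2}}$)
$R{\left(-7,-5 \right)} 25 = \frac{\left(-5 + 2 \left(-7\right)\right)^{2}}{\left(-2 - 5\right)^{2}} \cdot 25 = \frac{\left(-5 - 14\right)^{2}}{49} \cdot 25 = \frac{\left(-19\right)^{2}}{49} \cdot 25 = \frac{1}{49} \cdot 361 \cdot 25 = \frac{361}{49} \cdot 25 = \frac{9025}{49}$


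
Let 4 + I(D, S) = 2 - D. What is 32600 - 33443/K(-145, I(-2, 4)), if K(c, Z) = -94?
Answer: 3097843/94 ≈ 32956.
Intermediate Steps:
I(D, S) = -2 - D (I(D, S) = -4 + (2 - D) = -2 - D)
32600 - 33443/K(-145, I(-2, 4)) = 32600 - 33443/(-94) = 32600 - 33443*(-1/94) = 32600 + 33443/94 = 3097843/94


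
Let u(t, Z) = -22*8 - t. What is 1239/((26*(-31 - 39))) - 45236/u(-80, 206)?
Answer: 734023/1560 ≈ 470.53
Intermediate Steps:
u(t, Z) = -176 - t
1239/((26*(-31 - 39))) - 45236/u(-80, 206) = 1239/((26*(-31 - 39))) - 45236/(-176 - 1*(-80)) = 1239/((26*(-70))) - 45236/(-176 + 80) = 1239/(-1820) - 45236/(-96) = 1239*(-1/1820) - 45236*(-1/96) = -177/260 + 11309/24 = 734023/1560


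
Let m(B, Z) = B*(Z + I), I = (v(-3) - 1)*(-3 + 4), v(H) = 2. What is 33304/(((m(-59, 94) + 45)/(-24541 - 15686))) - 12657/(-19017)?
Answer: 1061563573544/4405605 ≈ 2.4096e+5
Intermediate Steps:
I = 1 (I = (2 - 1)*(-3 + 4) = 1*1 = 1)
m(B, Z) = B*(1 + Z) (m(B, Z) = B*(Z + 1) = B*(1 + Z))
33304/(((m(-59, 94) + 45)/(-24541 - 15686))) - 12657/(-19017) = 33304/(((-59*(1 + 94) + 45)/(-24541 - 15686))) - 12657/(-19017) = 33304/(((-59*95 + 45)/(-40227))) - 12657*(-1/19017) = 33304/(((-5605 + 45)*(-1/40227))) + 4219/6339 = 33304/((-5560*(-1/40227))) + 4219/6339 = 33304/(5560/40227) + 4219/6339 = 33304*(40227/5560) + 4219/6339 = 167465001/695 + 4219/6339 = 1061563573544/4405605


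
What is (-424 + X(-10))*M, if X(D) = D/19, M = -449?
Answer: 3621634/19 ≈ 1.9061e+5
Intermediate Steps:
X(D) = D/19 (X(D) = D*(1/19) = D/19)
(-424 + X(-10))*M = (-424 + (1/19)*(-10))*(-449) = (-424 - 10/19)*(-449) = -8066/19*(-449) = 3621634/19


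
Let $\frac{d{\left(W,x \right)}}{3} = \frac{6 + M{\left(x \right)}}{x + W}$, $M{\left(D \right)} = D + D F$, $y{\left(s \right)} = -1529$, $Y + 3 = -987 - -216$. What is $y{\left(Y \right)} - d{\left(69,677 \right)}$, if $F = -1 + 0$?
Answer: $- \frac{570326}{373} \approx -1529.0$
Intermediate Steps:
$F = -1$
$Y = -774$ ($Y = -3 - 771 = -774$)
$M{\left(D \right)} = 0$ ($M{\left(D \right)} = D + D \left(-1\right) = D - D = 0$)
$d{\left(W,x \right)} = \frac{18}{W + x}$ ($d{\left(W,x \right)} = 3 \frac{6 + 0}{x + W} = 3 \frac{6}{W + x} = \frac{18}{W + x}$)
$y{\left(Y \right)} - d{\left(69,677 \right)} = -1529 - \frac{18}{69 + 677} = -1529 - \frac{18}{746} = -1529 - 18 \cdot \frac{1}{746} = -1529 - \frac{9}{373} = - \frac{570326}{373}$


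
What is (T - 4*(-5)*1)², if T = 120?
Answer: 19600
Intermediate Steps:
(T - 4*(-5)*1)² = (120 - 4*(-5)*1)² = (120 + 20*1)² = (120 + 20)² = 140² = 19600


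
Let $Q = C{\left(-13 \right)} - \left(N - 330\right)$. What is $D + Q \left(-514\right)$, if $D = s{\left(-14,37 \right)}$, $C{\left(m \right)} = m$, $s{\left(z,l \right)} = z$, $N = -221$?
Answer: $-276546$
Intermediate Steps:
$D = -14$
$Q = 538$ ($Q = -13 - \left(-221 - 330\right) = -13 - -551 = -13 + 551 = 538$)
$D + Q \left(-514\right) = -14 + 538 \left(-514\right) = -14 - 276532 = -276546$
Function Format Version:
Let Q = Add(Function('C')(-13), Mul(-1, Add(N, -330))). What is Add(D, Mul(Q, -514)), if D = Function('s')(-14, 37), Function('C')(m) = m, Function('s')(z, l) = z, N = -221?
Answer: -276546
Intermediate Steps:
D = -14
Q = 538 (Q = Add(-13, Mul(-1, Add(-221, -330))) = Add(-13, Mul(-1, -551)) = Add(-13, 551) = 538)
Add(D, Mul(Q, -514)) = Add(-14, Mul(538, -514)) = Add(-14, -276532) = -276546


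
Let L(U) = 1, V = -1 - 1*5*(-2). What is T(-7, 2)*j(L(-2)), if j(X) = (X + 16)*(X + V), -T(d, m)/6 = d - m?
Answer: 9180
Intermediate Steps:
V = 9 (V = -1 - 5*(-2) = -1 + 10 = 9)
T(d, m) = -6*d + 6*m (T(d, m) = -6*(d - m) = -6*d + 6*m)
j(X) = (9 + X)*(16 + X) (j(X) = (X + 16)*(X + 9) = (16 + X)*(9 + X) = (9 + X)*(16 + X))
T(-7, 2)*j(L(-2)) = (-6*(-7) + 6*2)*(144 + 1² + 25*1) = (42 + 12)*(144 + 1 + 25) = 54*170 = 9180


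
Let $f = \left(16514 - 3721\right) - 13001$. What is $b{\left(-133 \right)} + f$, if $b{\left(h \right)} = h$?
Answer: $-341$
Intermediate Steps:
$f = -208$ ($f = 12793 - 13001 = -208$)
$b{\left(-133 \right)} + f = -133 - 208 = -341$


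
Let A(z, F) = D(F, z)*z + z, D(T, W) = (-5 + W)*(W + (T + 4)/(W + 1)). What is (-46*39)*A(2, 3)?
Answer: 43056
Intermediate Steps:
D(T, W) = (-5 + W)*(W + (4 + T)/(1 + W))
A(z, F) = z + z*(-20 + z**3 - z - 5*F - 4*z**2 + F*z)/(1 + z) (A(z, F) = ((-20 + z**3 - z - 5*F - 4*z**2 + F*z)/(1 + z))*z + z = z*(-20 + z**3 - z - 5*F - 4*z**2 + F*z)/(1 + z) + z = z + z*(-20 + z**3 - z - 5*F - 4*z**2 + F*z)/(1 + z))
(-46*39)*A(2, 3) = (-46*39)*(2*(-19 + 2**3 - 5*3 - 4*2**2 + 3*2)/(1 + 2)) = -3588*(-19 + 8 - 15 - 4*4 + 6)/3 = -3588*(-19 + 8 - 15 - 16 + 6)/3 = -3588*(-36)/3 = -1794*(-24) = 43056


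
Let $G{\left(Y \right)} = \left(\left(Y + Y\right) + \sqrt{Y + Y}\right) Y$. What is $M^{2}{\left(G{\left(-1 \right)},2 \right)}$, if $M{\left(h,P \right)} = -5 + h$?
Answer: $\left(3 + i \sqrt{2}\right)^{2} \approx 7.0 + 8.4853 i$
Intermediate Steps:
$G{\left(Y \right)} = Y \left(2 Y + \sqrt{2} \sqrt{Y}\right)$ ($G{\left(Y \right)} = \left(2 Y + \sqrt{2 Y}\right) Y = \left(2 Y + \sqrt{2} \sqrt{Y}\right) Y = Y \left(2 Y + \sqrt{2} \sqrt{Y}\right)$)
$M^{2}{\left(G{\left(-1 \right)},2 \right)} = \left(-5 + \left(2 \left(-1\right)^{2} + \sqrt{2} \left(-1\right)^{\frac{3}{2}}\right)\right)^{2} = \left(-5 + \left(2 \cdot 1 + \sqrt{2} \left(- i\right)\right)\right)^{2} = \left(-5 + \left(2 - i \sqrt{2}\right)\right)^{2} = \left(-3 - i \sqrt{2}\right)^{2}$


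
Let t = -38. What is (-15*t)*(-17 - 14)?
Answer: -17670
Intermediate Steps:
(-15*t)*(-17 - 14) = (-15*(-38))*(-17 - 14) = 570*(-31) = -17670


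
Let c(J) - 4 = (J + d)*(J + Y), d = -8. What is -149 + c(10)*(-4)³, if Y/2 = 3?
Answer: -2453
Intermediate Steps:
Y = 6 (Y = 2*3 = 6)
c(J) = 4 + (-8 + J)*(6 + J) (c(J) = 4 + (J - 8)*(J + 6) = 4 + (-8 + J)*(6 + J))
-149 + c(10)*(-4)³ = -149 + (-44 + 10² - 2*10)*(-4)³ = -149 + (-44 + 100 - 20)*(-64) = -149 + 36*(-64) = -149 - 2304 = -2453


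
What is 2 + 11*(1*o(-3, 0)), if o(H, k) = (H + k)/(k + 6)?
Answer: -7/2 ≈ -3.5000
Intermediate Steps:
o(H, k) = (H + k)/(6 + k)
2 + 11*(1*o(-3, 0)) = 2 + 11*(1*((-3 + 0)/(6 + 0))) = 2 + 11*(1*(-3/6)) = 2 + 11*(1*((⅙)*(-3))) = 2 + 11*(1*(-½)) = 2 + 11*(-½) = 2 - 11/2 = -7/2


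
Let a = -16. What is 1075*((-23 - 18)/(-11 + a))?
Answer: 44075/27 ≈ 1632.4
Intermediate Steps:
1075*((-23 - 18)/(-11 + a)) = 1075*((-23 - 18)/(-11 - 16)) = 1075*(-41/(-27)) = 1075*(-41*(-1/27)) = 1075*(41/27) = 44075/27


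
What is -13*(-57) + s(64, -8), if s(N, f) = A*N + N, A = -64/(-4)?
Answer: 1829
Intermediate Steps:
A = 16 (A = -64*(-1/4) = 16)
s(N, f) = 17*N (s(N, f) = 16*N + N = 17*N)
-13*(-57) + s(64, -8) = -13*(-57) + 17*64 = 741 + 1088 = 1829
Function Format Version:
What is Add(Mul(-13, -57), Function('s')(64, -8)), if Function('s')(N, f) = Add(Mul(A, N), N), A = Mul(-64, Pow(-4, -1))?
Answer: 1829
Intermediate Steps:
A = 16 (A = Mul(-64, Rational(-1, 4)) = 16)
Function('s')(N, f) = Mul(17, N) (Function('s')(N, f) = Add(Mul(16, N), N) = Mul(17, N))
Add(Mul(-13, -57), Function('s')(64, -8)) = Add(Mul(-13, -57), Mul(17, 64)) = Add(741, 1088) = 1829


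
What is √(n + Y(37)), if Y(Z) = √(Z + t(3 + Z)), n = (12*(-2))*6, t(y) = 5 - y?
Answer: √(-144 + √2) ≈ 11.941*I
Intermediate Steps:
n = -144 (n = -24*6 = -144)
Y(Z) = √2 (Y(Z) = √(Z + (5 - (3 + Z))) = √(Z + (5 + (-3 - Z))) = √(Z + (2 - Z)) = √2)
√(n + Y(37)) = √(-144 + √2)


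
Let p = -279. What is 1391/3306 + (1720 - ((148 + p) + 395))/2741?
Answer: 8626267/9061746 ≈ 0.95194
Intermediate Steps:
1391/3306 + (1720 - ((148 + p) + 395))/2741 = 1391/3306 + (1720 - ((148 - 279) + 395))/2741 = 1391*(1/3306) + (1720 - (-131 + 395))*(1/2741) = 1391/3306 + (1720 - 1*264)*(1/2741) = 1391/3306 + (1720 - 264)*(1/2741) = 1391/3306 + 1456*(1/2741) = 1391/3306 + 1456/2741 = 8626267/9061746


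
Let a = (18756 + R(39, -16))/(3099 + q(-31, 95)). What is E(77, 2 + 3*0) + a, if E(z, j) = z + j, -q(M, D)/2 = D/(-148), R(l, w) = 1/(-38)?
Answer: 370731820/4358999 ≈ 85.050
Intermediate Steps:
R(l, w) = -1/38
q(M, D) = D/74 (q(M, D) = -2*D/(-148) = -2*D*(-1)/148 = -(-1)*D/74 = D/74)
E(z, j) = j + z
a = 26370899/4358999 (a = (18756 - 1/38)/(3099 + (1/74)*95) = 712727/(38*(3099 + 95/74)) = 712727/(38*(229421/74)) = (712727/38)*(74/229421) = 26370899/4358999 ≈ 6.0498)
E(77, 2 + 3*0) + a = ((2 + 3*0) + 77) + 26370899/4358999 = ((2 + 0) + 77) + 26370899/4358999 = (2 + 77) + 26370899/4358999 = 79 + 26370899/4358999 = 370731820/4358999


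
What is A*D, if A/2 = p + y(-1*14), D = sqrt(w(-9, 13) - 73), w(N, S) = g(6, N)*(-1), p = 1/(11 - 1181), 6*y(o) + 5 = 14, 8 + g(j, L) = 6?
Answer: 1754*I*sqrt(71)/585 ≈ 25.264*I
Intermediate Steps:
g(j, L) = -2 (g(j, L) = -8 + 6 = -2)
y(o) = 3/2 (y(o) = -5/6 + (1/6)*14 = -5/6 + 7/3 = 3/2)
p = -1/1170 (p = 1/(-1170) = -1/1170 ≈ -0.00085470)
w(N, S) = 2 (w(N, S) = -2*(-1) = 2)
D = I*sqrt(71) (D = sqrt(2 - 73) = sqrt(-71) = I*sqrt(71) ≈ 8.4261*I)
A = 1754/585 (A = 2*(-1/1170 + 3/2) = 2*(877/585) = 1754/585 ≈ 2.9983)
A*D = 1754*(I*sqrt(71))/585 = 1754*I*sqrt(71)/585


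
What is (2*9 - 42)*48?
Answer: -1152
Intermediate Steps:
(2*9 - 42)*48 = (18 - 42)*48 = -24*48 = -1152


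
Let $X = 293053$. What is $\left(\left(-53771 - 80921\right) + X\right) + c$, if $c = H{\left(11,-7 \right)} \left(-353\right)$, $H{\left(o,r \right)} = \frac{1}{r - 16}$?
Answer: $\frac{3642656}{23} \approx 1.5838 \cdot 10^{5}$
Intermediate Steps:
$H{\left(o,r \right)} = \frac{1}{-16 + r}$
$c = \frac{353}{23}$ ($c = \frac{1}{-16 - 7} \left(-353\right) = \frac{1}{-23} \left(-353\right) = \left(- \frac{1}{23}\right) \left(-353\right) = \frac{353}{23} \approx 15.348$)
$\left(\left(-53771 - 80921\right) + X\right) + c = \left(\left(-53771 - 80921\right) + 293053\right) + \frac{353}{23} = \left(-134692 + 293053\right) + \frac{353}{23} = 158361 + \frac{353}{23} = \frac{3642656}{23}$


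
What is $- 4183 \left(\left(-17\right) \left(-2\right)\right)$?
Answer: $-142222$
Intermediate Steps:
$- 4183 \left(\left(-17\right) \left(-2\right)\right) = \left(-4183\right) 34 = -142222$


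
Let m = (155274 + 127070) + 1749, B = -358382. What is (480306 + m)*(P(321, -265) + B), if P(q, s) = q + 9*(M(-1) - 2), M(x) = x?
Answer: -273722109112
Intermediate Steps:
m = 284093 (m = 282344 + 1749 = 284093)
P(q, s) = -27 + q (P(q, s) = q + 9*(-1 - 2) = q + 9*(-3) = q - 27 = -27 + q)
(480306 + m)*(P(321, -265) + B) = (480306 + 284093)*((-27 + 321) - 358382) = 764399*(294 - 358382) = 764399*(-358088) = -273722109112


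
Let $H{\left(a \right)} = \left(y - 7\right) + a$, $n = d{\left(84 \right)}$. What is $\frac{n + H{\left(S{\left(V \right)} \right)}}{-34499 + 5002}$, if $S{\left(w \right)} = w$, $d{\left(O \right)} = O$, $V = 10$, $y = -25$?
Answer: $- \frac{62}{29497} \approx -0.0021019$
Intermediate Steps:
$n = 84$
$H{\left(a \right)} = -32 + a$ ($H{\left(a \right)} = \left(-25 - 7\right) + a = -32 + a$)
$\frac{n + H{\left(S{\left(V \right)} \right)}}{-34499 + 5002} = \frac{84 + \left(-32 + 10\right)}{-34499 + 5002} = \frac{84 - 22}{-29497} = 62 \left(- \frac{1}{29497}\right) = - \frac{62}{29497}$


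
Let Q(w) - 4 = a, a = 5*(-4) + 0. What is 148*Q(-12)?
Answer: -2368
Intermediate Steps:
a = -20 (a = -20 + 0 = -20)
Q(w) = -16 (Q(w) = 4 - 20 = -16)
148*Q(-12) = 148*(-16) = -2368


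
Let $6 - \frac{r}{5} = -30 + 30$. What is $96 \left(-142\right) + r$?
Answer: $-13602$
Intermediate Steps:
$r = 30$ ($r = 30 - 5 \left(-30 + 30\right) = 30 - 0 = 30 + 0 = 30$)
$96 \left(-142\right) + r = 96 \left(-142\right) + 30 = -13632 + 30 = -13602$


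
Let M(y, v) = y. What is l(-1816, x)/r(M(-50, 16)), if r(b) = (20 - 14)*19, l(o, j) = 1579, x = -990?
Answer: 1579/114 ≈ 13.851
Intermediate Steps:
r(b) = 114 (r(b) = 6*19 = 114)
l(-1816, x)/r(M(-50, 16)) = 1579/114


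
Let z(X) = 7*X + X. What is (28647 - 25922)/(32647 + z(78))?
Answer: 2725/33271 ≈ 0.081903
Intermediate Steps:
z(X) = 8*X
(28647 - 25922)/(32647 + z(78)) = (28647 - 25922)/(32647 + 8*78) = 2725/(32647 + 624) = 2725/33271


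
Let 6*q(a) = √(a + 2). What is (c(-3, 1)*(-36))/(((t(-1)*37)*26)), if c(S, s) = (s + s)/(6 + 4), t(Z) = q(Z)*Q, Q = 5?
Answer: -108/12025 ≈ -0.0089813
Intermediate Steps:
q(a) = √(2 + a)/6 (q(a) = √(a + 2)/6 = √(2 + a)/6)
t(Z) = 5*√(2 + Z)/6 (t(Z) = (√(2 + Z)/6)*5 = 5*√(2 + Z)/6)
c(S, s) = s/5 (c(S, s) = (2*s)/10 = (2*s)*(⅒) = s/5)
(c(-3, 1)*(-36))/(((t(-1)*37)*26)) = (((⅕)*1)*(-36))/((((5*√(2 - 1)/6)*37)*26)) = ((⅕)*(-36))/((((5*√1/6)*37)*26)) = -36/(5*((((⅚)*1)*37)*26)) = -36/(5*(((⅚)*37)*26)) = -36/(5*((185/6)*26)) = -36/(5*2405/3) = -36/5*3/2405 = -108/12025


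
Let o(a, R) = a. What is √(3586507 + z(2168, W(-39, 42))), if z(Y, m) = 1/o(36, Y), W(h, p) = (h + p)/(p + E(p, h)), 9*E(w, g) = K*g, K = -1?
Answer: √129114253/6 ≈ 1893.8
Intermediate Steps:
E(w, g) = -g/9 (E(w, g) = (-g)/9 = -g/9)
W(h, p) = (h + p)/(p - h/9)
z(Y, m) = 1/36
√(3586507 + z(2168, W(-39, 42))) = √(3586507 + 1/36) = √(129114253/36) = √129114253/6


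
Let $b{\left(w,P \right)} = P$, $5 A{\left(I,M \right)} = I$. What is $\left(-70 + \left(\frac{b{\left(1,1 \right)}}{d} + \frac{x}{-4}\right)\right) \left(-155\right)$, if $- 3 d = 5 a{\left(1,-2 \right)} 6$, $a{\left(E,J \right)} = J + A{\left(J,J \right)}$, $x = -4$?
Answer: $\frac{256525}{24} \approx 10689.0$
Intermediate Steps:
$A{\left(I,M \right)} = \frac{I}{5}$
$a{\left(E,J \right)} = \frac{6 J}{5}$ ($a{\left(E,J \right)} = J + \frac{J}{5} = \frac{6 J}{5}$)
$d = 24$ ($d = - \frac{5 \cdot \frac{6}{5} \left(-2\right) 6}{3} = - \frac{5 \left(- \frac{12}{5}\right) 6}{3} = - \frac{\left(-12\right) 6}{3} = \left(- \frac{1}{3}\right) \left(-72\right) = 24$)
$\left(-70 + \left(\frac{b{\left(1,1 \right)}}{d} + \frac{x}{-4}\right)\right) \left(-155\right) = \left(-70 + \left(1 \cdot \frac{1}{24} - \frac{4}{-4}\right)\right) \left(-155\right) = \left(-70 + \left(1 \cdot \frac{1}{24} - -1\right)\right) \left(-155\right) = \left(-70 + \left(\frac{1}{24} + 1\right)\right) \left(-155\right) = \left(-70 + \frac{25}{24}\right) \left(-155\right) = \left(- \frac{1655}{24}\right) \left(-155\right) = \frac{256525}{24}$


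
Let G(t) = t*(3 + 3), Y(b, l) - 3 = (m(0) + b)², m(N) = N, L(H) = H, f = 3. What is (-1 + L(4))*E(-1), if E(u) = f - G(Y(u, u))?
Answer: -63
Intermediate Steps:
Y(b, l) = 3 + b² (Y(b, l) = 3 + (0 + b)² = 3 + b²)
G(t) = 6*t (G(t) = t*6 = 6*t)
E(u) = -15 - 6*u² (E(u) = 3 - 6*(3 + u²) = 3 - (18 + 6*u²) = 3 + (-18 - 6*u²) = -15 - 6*u²)
(-1 + L(4))*E(-1) = (-1 + 4)*(-15 - 6*(-1)²) = 3*(-15 - 6*1) = 3*(-15 - 6) = 3*(-21) = -63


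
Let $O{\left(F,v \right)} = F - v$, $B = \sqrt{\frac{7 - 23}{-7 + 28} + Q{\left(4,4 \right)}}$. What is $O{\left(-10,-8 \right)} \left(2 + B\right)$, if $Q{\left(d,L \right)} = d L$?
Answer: $-4 - \frac{16 \sqrt{105}}{21} \approx -11.807$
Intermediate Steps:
$Q{\left(d,L \right)} = L d$
$B = \frac{8 \sqrt{105}}{21}$ ($B = \sqrt{\frac{7 - 23}{-7 + 28} + 4 \cdot 4} = \sqrt{- \frac{16}{21} + 16} = \sqrt{\frac{320}{21}} = \frac{8 \sqrt{105}}{21} \approx 3.9036$)
$O{\left(-10,-8 \right)} \left(2 + B\right) = \left(-10 - -8\right) \left(2 + \frac{8 \sqrt{105}}{21}\right) = \left(-10 + 8\right) \left(2 + \frac{8 \sqrt{105}}{21}\right) = - 2 \left(2 + \frac{8 \sqrt{105}}{21}\right) = -4 - \frac{16 \sqrt{105}}{21}$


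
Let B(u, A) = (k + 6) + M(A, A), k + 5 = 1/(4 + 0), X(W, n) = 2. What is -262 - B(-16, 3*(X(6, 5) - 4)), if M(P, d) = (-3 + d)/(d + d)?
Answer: -264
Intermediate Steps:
M(P, d) = (-3 + d)/(2*d) (M(P, d) = (-3 + d)/((2*d)) = (-3 + d)*(1/(2*d)) = (-3 + d)/(2*d))
k = -19/4 (k = -5 + 1/(4 + 0) = -5 + 1/4 = -19/4 ≈ -4.7500)
B(u, A) = 5/4 + (-3 + A)/(2*A) (B(u, A) = (-19/4 + 6) + (-3 + A)/(2*A) = 5/4 + (-3 + A)/(2*A))
-262 - B(-16, 3*(X(6, 5) - 4)) = -262 - (-6 + 7*(3*(2 - 4)))/(4*(3*(2 - 4))) = -262 - (-6 + 7*(3*(-2)))/(4*(3*(-2))) = -262 - (-6 + 7*(-6))/(4*(-6)) = -262 - (-1)*(-6 - 42)/(4*6) = -262 - (-1)*(-48)/(4*6) = -262 - 1*2 = -262 - 2 = -264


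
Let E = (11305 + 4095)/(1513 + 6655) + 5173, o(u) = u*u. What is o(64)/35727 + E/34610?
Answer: 166752625213/631239105435 ≈ 0.26417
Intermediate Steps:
o(u) = u²
E = 5283558/1021 (E = 15400/8168 + 5173 = 15400*(1/8168) + 5173 = 1925/1021 + 5173 = 5283558/1021 ≈ 5174.9)
o(64)/35727 + E/34610 = 64²/35727 + (5283558/1021)/34610 = 4096*(1/35727) + (5283558/1021)*(1/34610) = 4096/35727 + 2641779/17668405 = 166752625213/631239105435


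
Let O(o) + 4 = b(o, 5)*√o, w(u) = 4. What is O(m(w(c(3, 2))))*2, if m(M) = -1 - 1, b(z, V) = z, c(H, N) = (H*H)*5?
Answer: -8 - 4*I*√2 ≈ -8.0 - 5.6569*I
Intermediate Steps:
c(H, N) = 5*H² (c(H, N) = H²*5 = 5*H²)
m(M) = -2
O(o) = -4 + o^(3/2) (O(o) = -4 + o*√o = -4 + o^(3/2))
O(m(w(c(3, 2))))*2 = (-4 + (-2)^(3/2))*2 = (-4 - 2*I*√2)*2 = -8 - 4*I*√2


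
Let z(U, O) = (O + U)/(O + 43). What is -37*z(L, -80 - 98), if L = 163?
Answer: -37/9 ≈ -4.1111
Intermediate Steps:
z(U, O) = (O + U)/(43 + O)
-37*z(L, -80 - 98) = -37*((-80 - 98) + 163)/(43 + (-80 - 98)) = -37*(-178 + 163)/(43 - 178) = -37*(-15)/(-135) = -(-37)*(-15)/135 = -37*⅑ = -37/9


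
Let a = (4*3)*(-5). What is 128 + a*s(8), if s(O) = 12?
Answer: -592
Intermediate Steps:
a = -60 (a = 12*(-5) = -60)
128 + a*s(8) = 128 - 60*12 = 128 - 720 = -592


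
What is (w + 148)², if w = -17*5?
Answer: 3969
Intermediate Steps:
w = -85
(w + 148)² = (-85 + 148)² = 63² = 3969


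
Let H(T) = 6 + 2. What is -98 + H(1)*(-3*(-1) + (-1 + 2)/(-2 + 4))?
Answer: -70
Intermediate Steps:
H(T) = 8
-98 + H(1)*(-3*(-1) + (-1 + 2)/(-2 + 4)) = -98 + 8*(-3*(-1) + (-1 + 2)/(-2 + 4)) = -98 + 8*(3 + 1/2) = -98 + 8*(7/2) = -98 + 28 = -70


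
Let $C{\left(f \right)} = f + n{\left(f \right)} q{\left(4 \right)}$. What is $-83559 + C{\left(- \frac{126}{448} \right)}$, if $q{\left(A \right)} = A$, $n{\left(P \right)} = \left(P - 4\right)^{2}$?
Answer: $- \frac{21372407}{256} \approx -83486.0$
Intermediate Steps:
$n{\left(P \right)} = \left(-4 + P\right)^{2}$ ($n{\left(P \right)} = \left(P + \left(-4 + 0\right)\right)^{2} = \left(P - 4\right)^{2} = \left(-4 + P\right)^{2}$)
$C{\left(f \right)} = f + 4 \left(-4 + f\right)^{2}$ ($C{\left(f \right)} = f + \left(-4 + f\right)^{2} \cdot 4 = f + 4 \left(-4 + f\right)^{2}$)
$-83559 + C{\left(- \frac{126}{448} \right)} = -83559 + \left(- \frac{126}{448} + 4 \left(-4 - \frac{126}{448}\right)^{2}\right) = -83559 + \left(\left(-126\right) \frac{1}{448} + 4 \left(-4 - \frac{9}{32}\right)^{2}\right) = -83559 - \left(\frac{9}{32} - 4 \left(-4 - \frac{9}{32}\right)^{2}\right) = -83559 - \left(\frac{9}{32} - 4 \left(- \frac{137}{32}\right)^{2}\right) = -83559 + \left(- \frac{9}{32} + 4 \cdot \frac{18769}{1024}\right) = -83559 + \left(- \frac{9}{32} + \frac{18769}{256}\right) = -83559 + \frac{18697}{256} = - \frac{21372407}{256}$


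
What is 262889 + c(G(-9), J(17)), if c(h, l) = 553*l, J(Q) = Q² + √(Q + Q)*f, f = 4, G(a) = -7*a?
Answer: 422706 + 2212*√34 ≈ 4.3560e+5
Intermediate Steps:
J(Q) = Q² + 4*√2*√Q (J(Q) = Q² + √(Q + Q)*4 = Q² + √(2*Q)*4 = Q² + (√2*√Q)*4 = Q² + 4*√2*√Q)
262889 + c(G(-9), J(17)) = 262889 + 553*(17² + 4*√2*√17) = 262889 + 553*(289 + 4*√34) = 262889 + (159817 + 2212*√34) = 422706 + 2212*√34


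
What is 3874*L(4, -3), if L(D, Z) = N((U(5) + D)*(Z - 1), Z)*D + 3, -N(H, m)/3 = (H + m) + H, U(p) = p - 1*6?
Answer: 1266798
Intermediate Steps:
U(p) = -6 + p (U(p) = p - 6 = -6 + p)
N(H, m) = -6*H - 3*m (N(H, m) = -3*((H + m) + H) = -3*(m + 2*H) = -6*H - 3*m)
L(D, Z) = 3 + D*(-3*Z - 6*(-1 + D)*(-1 + Z)) (L(D, Z) = (-6*((-6 + 5) + D)*(Z - 1) - 3*Z)*D + 3 = (-6*(-1 + D)*(-1 + Z) - 3*Z)*D + 3 = (-3*Z - 6*(-1 + D)*(-1 + Z))*D + 3 = D*(-3*Z - 6*(-1 + D)*(-1 + Z)) + 3 = 3 + D*(-3*Z - 6*(-1 + D)*(-1 + Z)))
3874*L(4, -3) = 3874*(3 - 3*4*(2 - 1*(-3) - 2*4 + 2*4*(-3))) = 3874*(3 - 3*4*(2 + 3 - 8 - 24)) = 3874*(3 - 3*4*(-27)) = 3874*(3 + 324) = 3874*327 = 1266798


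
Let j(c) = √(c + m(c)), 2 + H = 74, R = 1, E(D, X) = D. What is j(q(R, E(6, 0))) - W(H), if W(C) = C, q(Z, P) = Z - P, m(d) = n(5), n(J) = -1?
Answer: -72 + I*√6 ≈ -72.0 + 2.4495*I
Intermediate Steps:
m(d) = -1
H = 72 (H = -2 + 74 = 72)
j(c) = √(-1 + c) (j(c) = √(c - 1) = √(-1 + c))
j(q(R, E(6, 0))) - W(H) = √(-1 + (1 - 1*6)) - 1*72 = √(-1 + (1 - 6)) - 72 = √(-1 - 5) - 72 = √(-6) - 72 = I*√6 - 72 = -72 + I*√6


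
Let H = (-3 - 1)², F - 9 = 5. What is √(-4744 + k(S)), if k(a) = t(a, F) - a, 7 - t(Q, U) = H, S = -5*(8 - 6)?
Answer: 3*I*√527 ≈ 68.869*I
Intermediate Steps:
S = -10 (S = -5*2 = -10)
F = 14 (F = 9 + 5 = 14)
H = 16 (H = (-4)² = 16)
t(Q, U) = -9 (t(Q, U) = 7 - 1*16 = 7 - 16 = -9)
k(a) = -9 - a
√(-4744 + k(S)) = √(-4744 + (-9 - 1*(-10))) = √(-4744 + (-9 + 10)) = √(-4744 + 1) = √(-4743) = 3*I*√527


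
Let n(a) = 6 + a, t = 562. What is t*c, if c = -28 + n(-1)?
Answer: -12926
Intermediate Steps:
c = -23 (c = -28 + (6 - 1) = -28 + 5 = -23)
t*c = 562*(-23) = -12926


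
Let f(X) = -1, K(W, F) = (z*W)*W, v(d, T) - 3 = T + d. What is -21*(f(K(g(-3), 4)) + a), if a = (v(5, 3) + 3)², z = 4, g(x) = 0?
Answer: -4095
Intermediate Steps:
v(d, T) = 3 + T + d (v(d, T) = 3 + (T + d) = 3 + T + d)
K(W, F) = 4*W² (K(W, F) = (4*W)*W = 4*W²)
a = 196 (a = ((3 + 3 + 5) + 3)² = (11 + 3)² = 14² = 196)
-21*(f(K(g(-3), 4)) + a) = -21*(-1 + 196) = -21*195 = -4095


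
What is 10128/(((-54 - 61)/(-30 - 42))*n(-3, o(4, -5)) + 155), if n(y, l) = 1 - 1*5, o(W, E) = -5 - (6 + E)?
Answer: 182304/2675 ≈ 68.151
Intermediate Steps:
o(W, E) = -11 - E (o(W, E) = -5 + (-6 - E) = -11 - E)
n(y, l) = -4 (n(y, l) = 1 - 5 = -4)
10128/(((-54 - 61)/(-30 - 42))*n(-3, o(4, -5)) + 155) = 10128/(((-54 - 61)/(-30 - 42))*(-4) + 155) = 10128/(-115/(-72)*(-4) + 155) = 10128/(-115*(-1/72)*(-4) + 155) = 10128/((115/72)*(-4) + 155) = 10128/(-115/18 + 155) = 10128/(2675/18) = 10128*(18/2675) = 182304/2675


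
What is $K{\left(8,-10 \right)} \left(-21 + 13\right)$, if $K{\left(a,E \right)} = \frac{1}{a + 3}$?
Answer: $- \frac{8}{11} \approx -0.72727$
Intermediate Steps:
$K{\left(a,E \right)} = \frac{1}{3 + a}$
$K{\left(8,-10 \right)} \left(-21 + 13\right) = \frac{-21 + 13}{3 + 8} = \frac{1}{11} \left(-8\right) = - \frac{8}{11}$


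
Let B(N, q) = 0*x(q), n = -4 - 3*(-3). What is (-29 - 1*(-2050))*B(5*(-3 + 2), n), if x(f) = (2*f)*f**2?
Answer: 0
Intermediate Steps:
n = 5 (n = -4 + 9 = 5)
x(f) = 2*f**3
B(N, q) = 0 (B(N, q) = 0*(2*q**3) = 0)
(-29 - 1*(-2050))*B(5*(-3 + 2), n) = (-29 - 1*(-2050))*0 = (-29 + 2050)*0 = 2021*0 = 0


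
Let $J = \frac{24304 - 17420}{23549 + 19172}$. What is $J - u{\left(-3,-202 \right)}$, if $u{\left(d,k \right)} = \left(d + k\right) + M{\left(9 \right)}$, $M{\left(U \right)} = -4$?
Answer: $\frac{8935573}{42721} \approx 209.16$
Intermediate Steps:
$J = \frac{6884}{42721} \approx 0.16114$
$u{\left(d,k \right)} = -4 + d + k$ ($u{\left(d,k \right)} = \left(d + k\right) - 4 = -4 + d + k$)
$J - u{\left(-3,-202 \right)} = \frac{6884}{42721} - \left(-4 - 3 - 202\right) = \frac{6884}{42721} - -209 = \frac{6884}{42721} + 209 = \frac{8935573}{42721}$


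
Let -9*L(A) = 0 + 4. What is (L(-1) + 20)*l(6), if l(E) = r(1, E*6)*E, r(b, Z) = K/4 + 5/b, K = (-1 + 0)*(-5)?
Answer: 2200/3 ≈ 733.33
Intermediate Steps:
L(A) = -4/9 (L(A) = -(0 + 4)/9 = -1/9*4 = -4/9)
K = 5 (K = -1*(-5) = 5)
r(b, Z) = 5/4 + 5/b
l(E) = 25*E/4 (l(E) = (5/4 + 5/1)*E = (5/4 + 5*1)*E = (5/4 + 5)*E = 25*E/4)
(L(-1) + 20)*l(6) = (-4/9 + 20)*((25/4)*6) = (176/9)*(75/2) = 2200/3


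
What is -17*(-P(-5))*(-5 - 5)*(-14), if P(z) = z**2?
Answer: 59500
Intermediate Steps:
-17*(-P(-5))*(-5 - 5)*(-14) = -17*(-1*(-5)**2)*(-5 - 5)*(-14) = -17*(-1*25)*(-10)*(-14) = -(-425)*(-10)*(-14) = -17*250*(-14) = -4250*(-14) = 59500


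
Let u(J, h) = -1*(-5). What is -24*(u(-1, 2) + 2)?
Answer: -168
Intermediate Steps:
u(J, h) = 5
-24*(u(-1, 2) + 2) = -24*(5 + 2) = -24*7 = -168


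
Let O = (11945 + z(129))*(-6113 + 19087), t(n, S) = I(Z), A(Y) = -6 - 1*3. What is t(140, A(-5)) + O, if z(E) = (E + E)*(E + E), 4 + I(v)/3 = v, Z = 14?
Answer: 1018575796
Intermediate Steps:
A(Y) = -9 (A(Y) = -6 - 3 = -9)
I(v) = -12 + 3*v
z(E) = 4*E**2 (z(E) = (2*E)*(2*E) = 4*E**2)
t(n, S) = 30 (t(n, S) = -12 + 3*14 = -12 + 42 = 30)
O = 1018575766 (O = (11945 + 4*129**2)*(-6113 + 19087) = (11945 + 4*16641)*12974 = (11945 + 66564)*12974 = 78509*12974 = 1018575766)
t(140, A(-5)) + O = 30 + 1018575766 = 1018575796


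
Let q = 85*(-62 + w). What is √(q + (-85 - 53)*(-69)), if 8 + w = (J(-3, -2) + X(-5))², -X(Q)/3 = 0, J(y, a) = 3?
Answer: √4337 ≈ 65.856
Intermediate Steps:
X(Q) = 0 (X(Q) = -3*0 = 0)
w = 1 (w = -8 + (3 + 0)² = -8 + 3² = -8 + 9 = 1)
q = -5185 (q = 85*(-62 + 1) = 85*(-61) = -5185)
√(q + (-85 - 53)*(-69)) = √(-5185 + (-85 - 53)*(-69)) = √(-5185 - 138*(-69)) = √(-5185 + 9522) = √4337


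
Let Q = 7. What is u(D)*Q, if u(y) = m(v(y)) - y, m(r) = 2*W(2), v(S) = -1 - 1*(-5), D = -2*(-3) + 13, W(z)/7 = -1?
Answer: -231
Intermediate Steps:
W(z) = -7 (W(z) = 7*(-1) = -7)
D = 19 (D = 6 + 13 = 19)
v(S) = 4 (v(S) = -1 + 5 = 4)
m(r) = -14 (m(r) = 2*(-7) = -14)
u(y) = -14 - y
u(D)*Q = (-14 - 1*19)*7 = (-14 - 19)*7 = -33*7 = -231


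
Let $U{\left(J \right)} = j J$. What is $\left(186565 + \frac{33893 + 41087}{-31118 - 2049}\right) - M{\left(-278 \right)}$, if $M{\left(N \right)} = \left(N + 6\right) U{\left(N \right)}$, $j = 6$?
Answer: $- \frac{8860008857}{33167} \approx -2.6713 \cdot 10^{5}$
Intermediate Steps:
$U{\left(J \right)} = 6 J$
$M{\left(N \right)} = 6 N \left(6 + N\right)$ ($M{\left(N \right)} = \left(N + 6\right) 6 N = \left(6 + N\right) 6 N = 6 N \left(6 + N\right)$)
$\left(186565 + \frac{33893 + 41087}{-31118 - 2049}\right) - M{\left(-278 \right)} = \left(186565 + \frac{33893 + 41087}{-31118 - 2049}\right) - 6 \left(-278\right) \left(6 - 278\right) = \left(186565 + \frac{74980}{-33167}\right) - 6 \left(-278\right) \left(-272\right) = \left(186565 + 74980 \left(- \frac{1}{33167}\right)\right) - 453696 = \left(186565 - \frac{74980}{33167}\right) - 453696 = \frac{6187726375}{33167} - 453696 = - \frac{8860008857}{33167}$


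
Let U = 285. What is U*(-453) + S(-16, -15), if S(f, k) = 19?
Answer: -129086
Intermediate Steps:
U*(-453) + S(-16, -15) = 285*(-453) + 19 = -129105 + 19 = -129086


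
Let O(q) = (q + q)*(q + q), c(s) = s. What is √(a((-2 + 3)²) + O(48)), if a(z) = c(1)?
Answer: √9217 ≈ 96.005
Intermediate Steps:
a(z) = 1
O(q) = 4*q² (O(q) = (2*q)*(2*q) = 4*q²)
√(a((-2 + 3)²) + O(48)) = √(1 + 4*48²) = √(1 + 4*2304) = √(1 + 9216) = √9217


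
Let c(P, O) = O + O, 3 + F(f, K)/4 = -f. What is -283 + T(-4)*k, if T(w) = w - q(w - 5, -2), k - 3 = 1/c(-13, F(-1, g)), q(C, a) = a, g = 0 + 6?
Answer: -2311/8 ≈ -288.88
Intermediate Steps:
g = 6
F(f, K) = -12 - 4*f (F(f, K) = -12 + 4*(-f) = -12 - 4*f)
c(P, O) = 2*O
k = 47/16 (k = 3 + 1/(2*(-12 - 4*(-1))) = 3 + 1/(2*(-12 + 4)) = 3 + 1/(2*(-8)) = 3 + 1/(-16) = 3 - 1/16 = 47/16 ≈ 2.9375)
T(w) = 2 + w (T(w) = w - 1*(-2) = w + 2 = 2 + w)
-283 + T(-4)*k = -283 + (2 - 4)*(47/16) = -283 - 2*47/16 = -283 - 47/8 = -2311/8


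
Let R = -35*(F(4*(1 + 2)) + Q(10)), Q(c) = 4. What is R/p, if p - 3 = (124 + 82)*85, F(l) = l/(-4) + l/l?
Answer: -70/17513 ≈ -0.0039970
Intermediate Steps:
F(l) = 1 - l/4 (F(l) = l*(-¼) + 1 = -l/4 + 1 = 1 - l/4)
R = -70 (R = -35*((1 - (1 + 2)) + 4) = -35*((1 - 3) + 4) = -35*(-2 + 4) = -35*2 = -70)
p = 17513 (p = 3 + (124 + 82)*85 = 3 + 206*85 = 3 + 17510 = 17513)
R/p = -70/17513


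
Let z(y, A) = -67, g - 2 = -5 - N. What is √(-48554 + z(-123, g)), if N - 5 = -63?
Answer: I*√48621 ≈ 220.5*I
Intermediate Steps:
N = -58 (N = 5 - 63 = -58)
g = 55 (g = 2 + (-5 - 1*(-58)) = 2 + (-5 + 58) = 2 + 53 = 55)
√(-48554 + z(-123, g)) = √(-48554 - 67) = √(-48621) = I*√48621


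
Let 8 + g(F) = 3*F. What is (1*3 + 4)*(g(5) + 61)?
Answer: 476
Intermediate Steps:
g(F) = -8 + 3*F
(1*3 + 4)*(g(5) + 61) = (1*3 + 4)*((-8 + 3*5) + 61) = (3 + 4)*((-8 + 15) + 61) = 7*(7 + 61) = 7*68 = 476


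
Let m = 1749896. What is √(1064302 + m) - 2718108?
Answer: -2718108 + √2814198 ≈ -2.7164e+6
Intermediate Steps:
√(1064302 + m) - 2718108 = √(1064302 + 1749896) - 2718108 = √2814198 - 2718108 = -2718108 + √2814198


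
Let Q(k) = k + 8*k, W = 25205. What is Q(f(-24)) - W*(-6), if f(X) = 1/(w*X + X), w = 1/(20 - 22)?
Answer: 604917/4 ≈ 1.5123e+5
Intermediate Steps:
w = -1/2 (w = 1/(-2) = -1/2 ≈ -0.50000)
f(X) = 2/X (f(X) = 1/(-X/2 + X) = 1/(X/2) = 2/X)
Q(k) = 9*k
Q(f(-24)) - W*(-6) = 9*(2/(-24)) - 25205*(-6) = 9*(2*(-1/24)) - 1*(-151230) = 9*(-1/12) + 151230 = -3/4 + 151230 = 604917/4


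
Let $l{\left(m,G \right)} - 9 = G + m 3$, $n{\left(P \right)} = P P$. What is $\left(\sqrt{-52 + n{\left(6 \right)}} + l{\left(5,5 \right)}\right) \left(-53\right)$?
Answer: $-1537 - 212 i \approx -1537.0 - 212.0 i$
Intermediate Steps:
$n{\left(P \right)} = P^{2}$
$l{\left(m,G \right)} = 9 + G + 3 m$ ($l{\left(m,G \right)} = 9 + \left(G + m 3\right) = 9 + \left(G + 3 m\right) = 9 + G + 3 m$)
$\left(\sqrt{-52 + n{\left(6 \right)}} + l{\left(5,5 \right)}\right) \left(-53\right) = \left(\sqrt{-52 + 6^{2}} + \left(9 + 5 + 3 \cdot 5\right)\right) \left(-53\right) = \left(\sqrt{-52 + 36} + \left(9 + 5 + 15\right)\right) \left(-53\right) = \left(\sqrt{-16} + 29\right) \left(-53\right) = \left(4 i + 29\right) \left(-53\right) = \left(29 + 4 i\right) \left(-53\right) = -1537 - 212 i$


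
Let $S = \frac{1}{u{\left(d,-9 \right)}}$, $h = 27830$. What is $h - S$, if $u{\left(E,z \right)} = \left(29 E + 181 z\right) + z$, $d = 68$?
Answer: $\frac{9295219}{334} \approx 27830.0$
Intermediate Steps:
$u{\left(E,z \right)} = 29 E + 182 z$
$S = \frac{1}{334}$ ($S = \frac{1}{29 \cdot 68 + 182 \left(-9\right)} = \frac{1}{1972 - 1638} = \frac{1}{334} \approx 0.002994$)
$h - S = 27830 - \frac{1}{334} = \frac{9295219}{334}$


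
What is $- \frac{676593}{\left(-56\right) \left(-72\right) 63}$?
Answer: $- \frac{8353}{3136} \approx -2.6636$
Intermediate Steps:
$- \frac{676593}{\left(-56\right) \left(-72\right) 63} = - \frac{676593}{4032 \cdot 63} = - \frac{676593}{254016} = \left(-676593\right) \frac{1}{254016} = - \frac{8353}{3136}$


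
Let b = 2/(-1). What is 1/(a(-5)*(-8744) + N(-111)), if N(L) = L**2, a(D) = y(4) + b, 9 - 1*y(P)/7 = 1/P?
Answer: -1/505761 ≈ -1.9772e-6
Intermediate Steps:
b = -2 (b = 2*(-1) = -2)
y(P) = 63 - 7/P
a(D) = 237/4 (a(D) = (63 - 7/4) - 2 = 245/4 - 2 = 237/4)
1/(a(-5)*(-8744) + N(-111)) = 1/((237/4)*(-8744) + (-111)**2) = 1/(-518082 + 12321) = 1/(-505761) = -1/505761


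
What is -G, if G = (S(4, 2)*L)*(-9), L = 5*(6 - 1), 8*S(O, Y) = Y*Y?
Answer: 225/2 ≈ 112.50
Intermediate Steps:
S(O, Y) = Y**2/8 (S(O, Y) = (Y*Y)/8 = Y**2/8)
L = 25 (L = 5*5 = 25)
G = -225/2 (G = (((1/8)*2**2)*25)*(-9) = (((1/8)*4)*25)*(-9) = ((1/2)*25)*(-9) = (25/2)*(-9) = -225/2 ≈ -112.50)
-G = -1*(-225/2) = 225/2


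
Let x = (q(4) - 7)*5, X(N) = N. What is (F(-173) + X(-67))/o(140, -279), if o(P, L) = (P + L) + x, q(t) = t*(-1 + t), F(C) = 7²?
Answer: 3/19 ≈ 0.15789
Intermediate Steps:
F(C) = 49
x = 25 (x = (4*(-1 + 4) - 7)*5 = (4*3 - 7)*5 = (12 - 7)*5 = 5*5 = 25)
o(P, L) = 25 + L + P (o(P, L) = (P + L) + 25 = (L + P) + 25 = 25 + L + P)
(F(-173) + X(-67))/o(140, -279) = (49 - 67)/(25 - 279 + 140) = -18/(-114) = -18*(-1/114) = 3/19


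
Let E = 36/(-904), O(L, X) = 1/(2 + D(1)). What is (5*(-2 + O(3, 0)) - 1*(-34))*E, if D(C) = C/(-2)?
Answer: -123/113 ≈ -1.0885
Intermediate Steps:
D(C) = -C/2 (D(C) = C*(-½) = -C/2)
O(L, X) = ⅔ (O(L, X) = 1/(2 - ½*1) = 1/(2 - ½) = 1/(3/2) = ⅔)
E = -9/226 (E = 36*(-1/904) = -9/226 ≈ -0.039823)
(5*(-2 + O(3, 0)) - 1*(-34))*E = (5*(-2 + ⅔) - 1*(-34))*(-9/226) = (5*(-4/3) + 34)*(-9/226) = (-20/3 + 34)*(-9/226) = (82/3)*(-9/226) = -123/113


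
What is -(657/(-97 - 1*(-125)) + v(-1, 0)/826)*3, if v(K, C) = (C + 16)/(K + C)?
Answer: -16599/236 ≈ -70.335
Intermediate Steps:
v(K, C) = (16 + C)/(C + K)
-(657/(-97 - 1*(-125)) + v(-1, 0)/826)*3 = -(657/(-97 - 1*(-125)) + ((16 + 0)/(0 - 1))/826)*3 = -(657/(-97 + 125) + (16/(-1))*(1/826))*3 = -(657/28 - 1*16*(1/826))*3 = -(657*(1/28) - 16*1/826)*3 = -(657/28 - 8/413)*3 = -1*5533/236*3 = -5533/236*3 = -16599/236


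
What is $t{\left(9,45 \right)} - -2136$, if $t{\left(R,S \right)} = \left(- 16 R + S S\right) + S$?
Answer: $4062$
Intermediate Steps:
$t{\left(R,S \right)} = S + S^{2} - 16 R$ ($t{\left(R,S \right)} = \left(- 16 R + S^{2}\right) + S = \left(S^{2} - 16 R\right) + S = S + S^{2} - 16 R$)
$t{\left(9,45 \right)} - -2136 = \left(45 + 45^{2} - 144\right) - -2136 = \left(45 + 2025 - 144\right) + 2136 = 1926 + 2136 = 4062$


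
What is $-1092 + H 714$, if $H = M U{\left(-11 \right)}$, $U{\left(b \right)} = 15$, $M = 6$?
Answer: $63168$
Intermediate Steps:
$H = 90$ ($H = 6 \cdot 15 = 90$)
$-1092 + H 714 = -1092 + 90 \cdot 714 = -1092 + 64260 = 63168$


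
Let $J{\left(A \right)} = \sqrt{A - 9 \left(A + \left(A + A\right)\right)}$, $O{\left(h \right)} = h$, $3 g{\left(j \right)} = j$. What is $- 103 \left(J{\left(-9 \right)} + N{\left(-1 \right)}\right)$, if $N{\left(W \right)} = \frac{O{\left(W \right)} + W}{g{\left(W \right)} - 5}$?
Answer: $- \frac{309}{8} - 309 \sqrt{26} \approx -1614.2$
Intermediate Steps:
$g{\left(j \right)} = \frac{j}{3}$
$N{\left(W \right)} = \frac{2 W}{-5 + \frac{W}{3}}$ ($N{\left(W \right)} = \frac{W + W}{\frac{W}{3} - 5} = \frac{2 W}{-5 + \frac{W}{3}}$)
$J{\left(A \right)} = \sqrt{26} \sqrt{- A}$ ($J{\left(A \right)} = \sqrt{A - 9 \left(A + 2 A\right)} = \sqrt{A - 9 \cdot 3 A} = \sqrt{A - 27 A} = \sqrt{- 26 A} = \sqrt{26} \sqrt{- A}$)
$- 103 \left(J{\left(-9 \right)} + N{\left(-1 \right)}\right) = - 103 \left(\sqrt{26} \sqrt{\left(-1\right) \left(-9\right)} + 6 \left(-1\right) \frac{1}{-15 - 1}\right) = - 103 \left(\sqrt{26} \sqrt{9} + 6 \left(-1\right) \frac{1}{-16}\right) = - 103 \left(\sqrt{26} \cdot 3 + 6 \left(-1\right) \left(- \frac{1}{16}\right)\right) = - 103 \left(3 \sqrt{26} + \frac{3}{8}\right) = - 103 \left(\frac{3}{8} + 3 \sqrt{26}\right) = - \frac{309}{8} - 309 \sqrt{26}$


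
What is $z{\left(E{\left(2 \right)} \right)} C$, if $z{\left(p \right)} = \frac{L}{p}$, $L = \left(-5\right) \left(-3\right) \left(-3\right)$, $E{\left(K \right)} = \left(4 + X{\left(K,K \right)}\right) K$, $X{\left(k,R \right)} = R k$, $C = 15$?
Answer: $- \frac{675}{16} \approx -42.188$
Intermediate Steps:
$E{\left(K \right)} = K \left(4 + K^{2}\right)$ ($E{\left(K \right)} = \left(4 + K K\right) K = \left(4 + K^{2}\right) K = K \left(4 + K^{2}\right)$)
$L = -45$ ($L = 15 \left(-3\right) = -45$)
$z{\left(p \right)} = - \frac{45}{p}$
$z{\left(E{\left(2 \right)} \right)} C = - \frac{45}{2 \left(4 + 2^{2}\right)} 15 = - \frac{45}{2 \left(4 + 4\right)} 15 = - \frac{45}{2 \cdot 8} \cdot 15 = - \frac{45}{16} \cdot 15 = \left(-45\right) \frac{1}{16} \cdot 15 = \left(- \frac{45}{16}\right) 15 = - \frac{675}{16}$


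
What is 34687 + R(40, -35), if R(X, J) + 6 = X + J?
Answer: 34686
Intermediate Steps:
R(X, J) = -6 + J + X (R(X, J) = -6 + (X + J) = -6 + (J + X) = -6 + J + X)
34687 + R(40, -35) = 34687 + (-6 - 35 + 40) = 34687 - 1 = 34686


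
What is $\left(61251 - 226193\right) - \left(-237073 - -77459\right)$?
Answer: $-5328$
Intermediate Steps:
$\left(61251 - 226193\right) - \left(-237073 - -77459\right) = \left(61251 - 226193\right) - \left(-237073 + 77459\right) = -164942 - -159614 = -164942 + 159614 = -5328$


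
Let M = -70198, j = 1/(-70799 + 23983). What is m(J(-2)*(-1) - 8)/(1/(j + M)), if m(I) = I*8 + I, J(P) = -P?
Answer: 147887530605/23408 ≈ 6.3178e+6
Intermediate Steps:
m(I) = 9*I (m(I) = 8*I + I = 9*I)
j = -1/46816 (j = 1/(-46816) = -1/46816 ≈ -2.1360e-5)
m(J(-2)*(-1) - 8)/(1/(j + M)) = (9*(-1*(-2)*(-1) - 8))/(1/(-1/46816 - 70198)) = (9*(2*(-1) - 8))/(1/(-3286389569/46816)) = (9*(-2 - 8))/(-46816/3286389569) = (9*(-10))*(-3286389569/46816) = -90*(-3286389569/46816) = 147887530605/23408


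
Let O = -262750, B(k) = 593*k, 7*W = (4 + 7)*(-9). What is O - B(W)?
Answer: -1780543/7 ≈ -2.5436e+5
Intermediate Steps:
W = -99/7 (W = ((4 + 7)*(-9))/7 = (11*(-9))/7 = (1/7)*(-99) = -99/7 ≈ -14.143)
O - B(W) = -262750 - 593*(-99)/7 = -262750 - 1*(-58707/7) = -262750 + 58707/7 = -1780543/7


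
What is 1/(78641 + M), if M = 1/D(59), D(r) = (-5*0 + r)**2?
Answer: 3481/273749322 ≈ 1.2716e-5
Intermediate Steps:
D(r) = r**2 (D(r) = (0 + r)**2 = r**2)
M = 1/3481 (M = 1/(59**2) = 1/3481 ≈ 0.00028727)
1/(78641 + M) = 1/(78641 + 1/3481) = 1/(273749322/3481) = 3481/273749322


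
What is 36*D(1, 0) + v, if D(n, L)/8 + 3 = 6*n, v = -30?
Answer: 834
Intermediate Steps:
D(n, L) = -24 + 48*n (D(n, L) = -24 + 8*(6*n) = -24 + 48*n)
36*D(1, 0) + v = 36*(-24 + 48*1) - 30 = 36*(-24 + 48) - 30 = 36*24 - 30 = 864 - 30 = 834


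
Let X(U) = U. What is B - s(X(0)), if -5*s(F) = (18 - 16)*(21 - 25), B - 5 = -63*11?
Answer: -3448/5 ≈ -689.60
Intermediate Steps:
B = -688 (B = 5 - 63*11 = 5 - 693 = -688)
s(F) = 8/5 (s(F) = -(18 - 16)*(21 - 25)/5 = -2*(-4)/5 = -1/5*(-8) = 8/5)
B - s(X(0)) = -688 - 1*8/5 = -688 - 8/5 = -3448/5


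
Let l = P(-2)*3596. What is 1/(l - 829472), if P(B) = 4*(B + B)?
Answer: -1/887008 ≈ -1.1274e-6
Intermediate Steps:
P(B) = 8*B (P(B) = 4*(2*B) = 8*B)
l = -57536 (l = (8*(-2))*3596 = -16*3596 = -57536)
1/(l - 829472) = 1/(-57536 - 829472) = 1/(-887008) = -1/887008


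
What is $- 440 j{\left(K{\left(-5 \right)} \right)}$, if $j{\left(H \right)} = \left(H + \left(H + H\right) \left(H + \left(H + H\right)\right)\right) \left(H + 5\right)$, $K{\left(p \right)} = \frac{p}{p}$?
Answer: $-18480$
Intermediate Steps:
$K{\left(p \right)} = 1$
$j{\left(H \right)} = \left(5 + H\right) \left(H + 6 H^{2}\right)$ ($j{\left(H \right)} = \left(H + 2 H \left(H + 2 H\right)\right) \left(5 + H\right) = \left(H + 2 H 3 H\right) \left(5 + H\right) = \left(H + 6 H^{2}\right) \left(5 + H\right) = \left(5 + H\right) \left(H + 6 H^{2}\right)$)
$- 440 j{\left(K{\left(-5 \right)} \right)} = - 440 \cdot 1 \left(5 + 6 \cdot 1^{2} + 31 \cdot 1\right) = - 440 \cdot 1 \left(5 + 6 \cdot 1 + 31\right) = - 440 \cdot 1 \left(5 + 6 + 31\right) = - 440 \cdot 1 \cdot 42 = \left(-440\right) 42 = -18480$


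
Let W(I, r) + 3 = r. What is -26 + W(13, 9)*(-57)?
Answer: -368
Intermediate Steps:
W(I, r) = -3 + r
-26 + W(13, 9)*(-57) = -26 + (-3 + 9)*(-57) = -26 + 6*(-57) = -26 - 342 = -368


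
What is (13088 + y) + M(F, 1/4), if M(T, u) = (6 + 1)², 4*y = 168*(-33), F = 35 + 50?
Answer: 11751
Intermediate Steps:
F = 85
y = -1386 (y = (168*(-33))/4 = (¼)*(-5544) = -1386)
M(T, u) = 49 (M(T, u) = 7² = 49)
(13088 + y) + M(F, 1/4) = (13088 - 1386) + 49 = 11702 + 49 = 11751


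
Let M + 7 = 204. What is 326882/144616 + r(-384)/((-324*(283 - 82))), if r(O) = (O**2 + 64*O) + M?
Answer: 109029998/294311637 ≈ 0.37046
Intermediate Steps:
M = 197 (M = -7 + 204 = 197)
r(O) = 197 + O**2 + 64*O (r(O) = (O**2 + 64*O) + 197 = 197 + O**2 + 64*O)
326882/144616 + r(-384)/((-324*(283 - 82))) = 326882/144616 + (197 + (-384)**2 + 64*(-384))/((-324*(283 - 82))) = 326882*(1/144616) + (197 + 147456 - 24576)/((-324*201)) = 163441/72308 + 123077/(-65124) = 163441/72308 + 123077*(-1/65124) = 163441/72308 - 123077/65124 = 109029998/294311637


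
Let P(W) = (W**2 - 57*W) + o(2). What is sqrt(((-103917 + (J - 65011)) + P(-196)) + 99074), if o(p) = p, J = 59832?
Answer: 4*sqrt(2473) ≈ 198.92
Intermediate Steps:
P(W) = 2 + W**2 - 57*W (P(W) = (W**2 - 57*W) + 2 = 2 + W**2 - 57*W)
sqrt(((-103917 + (J - 65011)) + P(-196)) + 99074) = sqrt(((-103917 + (59832 - 65011)) + (2 + (-196)**2 - 57*(-196))) + 99074) = sqrt(((-103917 - 5179) + (2 + 38416 + 11172)) + 99074) = sqrt((-109096 + 49590) + 99074) = sqrt(-59506 + 99074) = sqrt(39568) = 4*sqrt(2473)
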